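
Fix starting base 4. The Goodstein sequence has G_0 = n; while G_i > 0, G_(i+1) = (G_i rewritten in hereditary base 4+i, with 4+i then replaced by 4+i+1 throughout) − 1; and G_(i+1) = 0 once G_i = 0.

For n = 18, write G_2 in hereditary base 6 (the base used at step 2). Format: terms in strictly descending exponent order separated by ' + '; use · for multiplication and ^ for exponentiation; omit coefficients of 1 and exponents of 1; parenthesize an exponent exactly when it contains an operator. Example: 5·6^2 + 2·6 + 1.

6^2

G_0=18  [base 4] 4^2 + 2  →[4↦5]→  5^2 + 2 = 27  −1 ⇒ G_1=26
G_1=26  [base 5] 5^2 + 1  →[5↦6]→  6^2 + 1 = 37  −1 ⇒ G_2=36
G_2=36  [base 6] 6^2  →[6↦7]→  7^2 = 49  −1 ⇒ G_3=48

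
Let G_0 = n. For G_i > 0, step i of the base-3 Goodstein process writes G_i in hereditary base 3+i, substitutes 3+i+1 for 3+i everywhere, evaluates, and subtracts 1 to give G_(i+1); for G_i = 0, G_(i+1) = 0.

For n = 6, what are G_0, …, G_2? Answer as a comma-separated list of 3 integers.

i=0: 6 = 2·3 (b=3); 3→4: 2·4 = 8; 8−1 = 7
i=1: 7 = 4 + 3 (b=4); 4→5: 5 + 3 = 8; 8−1 = 7

6, 7, 7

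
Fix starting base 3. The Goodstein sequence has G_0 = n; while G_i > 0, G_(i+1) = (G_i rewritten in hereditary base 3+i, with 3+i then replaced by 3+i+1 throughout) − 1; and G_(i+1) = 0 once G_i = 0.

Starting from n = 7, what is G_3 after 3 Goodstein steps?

7 —HB3→ 2·3 + 1 —bump→ 2·4 + 1 = 9 —(−1)→ 8
8 —HB4→ 2·4 —bump→ 2·5 = 10 —(−1)→ 9
9 —HB5→ 5 + 4 —bump→ 6 + 4 = 10 —(−1)→ 9
9 —HB6→ 6 + 3 —bump→ 7 + 3 = 10 —(−1)→ 9

9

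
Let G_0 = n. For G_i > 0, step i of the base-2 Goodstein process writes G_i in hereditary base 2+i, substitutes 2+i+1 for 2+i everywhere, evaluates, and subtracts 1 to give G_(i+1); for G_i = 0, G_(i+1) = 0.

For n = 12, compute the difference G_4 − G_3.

step 0: 12 = 2^(2 + 1) + 2^2; sub 3 for 2: 3^(3 + 1) + 3^3; = 108; G_1 = 108−1 = 107
step 1: 107 = 3^(3 + 1) + 2·3^2 + 2·3 + 2; sub 4 for 3: 4^(4 + 1) + 2·4^2 + 2·4 + 2; = 1066; G_2 = 1066−1 = 1065
step 2: 1065 = 4^(4 + 1) + 2·4^2 + 2·4 + 1; sub 5 for 4: 5^(5 + 1) + 2·5^2 + 2·5 + 1; = 15686; G_3 = 15686−1 = 15685
step 3: 15685 = 5^(5 + 1) + 2·5^2 + 2·5; sub 6 for 5: 6^(6 + 1) + 2·6^2 + 2·6; = 280020; G_4 = 280020−1 = 280019

264334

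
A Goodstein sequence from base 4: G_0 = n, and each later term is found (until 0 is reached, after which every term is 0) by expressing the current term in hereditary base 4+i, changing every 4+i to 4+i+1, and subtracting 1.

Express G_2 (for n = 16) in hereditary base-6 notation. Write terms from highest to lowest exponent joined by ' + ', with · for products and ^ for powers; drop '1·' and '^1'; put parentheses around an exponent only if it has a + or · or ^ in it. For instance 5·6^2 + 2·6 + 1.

4·6 + 3

[0] 16 ≡ 4^2 (base 4). Lift 5: 25. −1: 24.
[1] 24 ≡ 4·5 + 4 (base 5). Lift 6: 28. −1: 27.
[2] 27 ≡ 4·6 + 3 (base 6). Lift 7: 31. −1: 30.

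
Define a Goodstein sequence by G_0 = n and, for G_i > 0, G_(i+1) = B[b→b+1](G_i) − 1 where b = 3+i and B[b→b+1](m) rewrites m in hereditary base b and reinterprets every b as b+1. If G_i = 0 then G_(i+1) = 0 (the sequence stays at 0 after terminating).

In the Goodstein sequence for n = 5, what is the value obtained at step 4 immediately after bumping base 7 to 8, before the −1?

4

step 0: 5 = 3 + 2; sub 4 for 3: 4 + 2; = 6; G_1 = 6−1 = 5
step 1: 5 = 4 + 1; sub 5 for 4: 5 + 1; = 6; G_2 = 6−1 = 5
step 2: 5 = 5; sub 6 for 5: 6; = 6; G_3 = 6−1 = 5
step 3: 5 = 5; sub 7 for 6: 5; = 5; G_4 = 5−1 = 4
step 4: 4 = 4; sub 8 for 7: 4; = 4; G_5 = 4−1 = 3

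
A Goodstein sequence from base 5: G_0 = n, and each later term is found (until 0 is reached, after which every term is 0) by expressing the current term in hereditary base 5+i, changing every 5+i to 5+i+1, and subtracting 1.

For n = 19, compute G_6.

30

base 5: 19 = 3·5 + 4; at 6: 3·6 + 4 = 22; next = 21
base 6: 21 = 3·6 + 3; at 7: 3·7 + 3 = 24; next = 23
base 7: 23 = 3·7 + 2; at 8: 3·8 + 2 = 26; next = 25
base 8: 25 = 3·8 + 1; at 9: 3·9 + 1 = 28; next = 27
base 9: 27 = 3·9; at 10: 3·10 = 30; next = 29
base 10: 29 = 2·10 + 9; at 11: 2·11 + 9 = 31; next = 30
base 11: 30 = 2·11 + 8; at 12: 2·12 + 8 = 32; next = 31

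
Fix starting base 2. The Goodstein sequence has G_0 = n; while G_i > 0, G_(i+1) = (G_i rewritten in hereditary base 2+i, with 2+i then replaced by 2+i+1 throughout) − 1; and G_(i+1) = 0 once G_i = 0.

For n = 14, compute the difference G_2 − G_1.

1171

G_0=14  [base 2] 2^(2 + 1) + 2^2 + 2  →[2↦3]→  3^(3 + 1) + 3^3 + 3 = 111  −1 ⇒ G_1=110
G_1=110  [base 3] 3^(3 + 1) + 3^3 + 2  →[3↦4]→  4^(4 + 1) + 4^4 + 2 = 1282  −1 ⇒ G_2=1281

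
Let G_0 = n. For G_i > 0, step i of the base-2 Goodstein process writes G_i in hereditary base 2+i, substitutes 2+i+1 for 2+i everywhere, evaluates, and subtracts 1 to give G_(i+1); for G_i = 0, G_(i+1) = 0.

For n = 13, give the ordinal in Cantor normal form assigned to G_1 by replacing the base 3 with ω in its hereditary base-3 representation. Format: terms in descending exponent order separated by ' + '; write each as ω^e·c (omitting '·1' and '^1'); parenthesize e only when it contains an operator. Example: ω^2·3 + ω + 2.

ω^(ω + 1) + ω^ω

step 0: 13 = 2^(2 + 1) + 2^2 + 1; sub 3 for 2: 3^(3 + 1) + 3^3 + 1; = 109; G_1 = 109−1 = 108
step 1: 108 = 3^(3 + 1) + 3^3; sub 4 for 3: 4^(4 + 1) + 4^4; = 1280; G_2 = 1280−1 = 1279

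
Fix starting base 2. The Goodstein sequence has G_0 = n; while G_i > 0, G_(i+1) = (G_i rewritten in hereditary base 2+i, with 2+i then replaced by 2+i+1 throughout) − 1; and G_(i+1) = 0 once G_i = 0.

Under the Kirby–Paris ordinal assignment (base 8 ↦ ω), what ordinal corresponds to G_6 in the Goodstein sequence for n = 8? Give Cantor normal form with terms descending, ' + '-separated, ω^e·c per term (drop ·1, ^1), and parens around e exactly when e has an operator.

ω^ω·2 + ω^2·2 + ω + 3

i=0: 8 = 2^(2 + 1) (b=2); 2→3: 3^(3 + 1) = 81; 81−1 = 80
i=1: 80 = 2·3^3 + 2·3^2 + 2·3 + 2 (b=3); 3→4: 2·4^4 + 2·4^2 + 2·4 + 2 = 554; 554−1 = 553
i=2: 553 = 2·4^4 + 2·4^2 + 2·4 + 1 (b=4); 4→5: 2·5^5 + 2·5^2 + 2·5 + 1 = 6311; 6311−1 = 6310
i=3: 6310 = 2·5^5 + 2·5^2 + 2·5 (b=5); 5→6: 2·6^6 + 2·6^2 + 2·6 = 93396; 93396−1 = 93395
i=4: 93395 = 2·6^6 + 2·6^2 + 6 + 5 (b=6); 6→7: 2·7^7 + 2·7^2 + 7 + 5 = 1647196; 1647196−1 = 1647195
i=5: 1647195 = 2·7^7 + 2·7^2 + 7 + 4 (b=7); 7→8: 2·8^8 + 2·8^2 + 8 + 4 = 33554572; 33554572−1 = 33554571
i=6: 33554571 = 2·8^8 + 2·8^2 + 8 + 3 (b=8); 8→9: 2·9^9 + 2·9^2 + 9 + 3 = 774841152; 774841152−1 = 774841151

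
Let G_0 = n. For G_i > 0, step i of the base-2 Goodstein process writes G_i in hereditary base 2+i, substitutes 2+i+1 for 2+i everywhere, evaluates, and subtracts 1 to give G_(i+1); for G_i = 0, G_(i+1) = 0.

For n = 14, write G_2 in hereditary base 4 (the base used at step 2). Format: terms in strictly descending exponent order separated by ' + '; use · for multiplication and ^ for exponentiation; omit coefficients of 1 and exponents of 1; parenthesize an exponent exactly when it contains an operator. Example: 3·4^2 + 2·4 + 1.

4^(4 + 1) + 4^4 + 1

G_0 = 14. HB_2(14) = 2^(2 + 1) + 2^2 + 2. Bump = 111. G_1 = 110.
G_1 = 110. HB_3(110) = 3^(3 + 1) + 3^3 + 2. Bump = 1282. G_2 = 1281.
G_2 = 1281. HB_4(1281) = 4^(4 + 1) + 4^4 + 1. Bump = 18751. G_3 = 18750.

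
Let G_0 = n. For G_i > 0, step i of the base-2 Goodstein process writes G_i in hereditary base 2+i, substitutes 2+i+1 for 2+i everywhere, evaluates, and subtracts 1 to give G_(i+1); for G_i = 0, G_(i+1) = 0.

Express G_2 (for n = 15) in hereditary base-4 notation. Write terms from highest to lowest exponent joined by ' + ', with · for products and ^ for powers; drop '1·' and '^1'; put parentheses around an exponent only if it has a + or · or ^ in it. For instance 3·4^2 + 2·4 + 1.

[0] 15 ≡ 2^(2 + 1) + 2^2 + 2 + 1 (base 2). Lift 3: 112. −1: 111.
[1] 111 ≡ 3^(3 + 1) + 3^3 + 3 (base 3). Lift 4: 1284. −1: 1283.
[2] 1283 ≡ 4^(4 + 1) + 4^4 + 3 (base 4). Lift 5: 18753. −1: 18752.

4^(4 + 1) + 4^4 + 3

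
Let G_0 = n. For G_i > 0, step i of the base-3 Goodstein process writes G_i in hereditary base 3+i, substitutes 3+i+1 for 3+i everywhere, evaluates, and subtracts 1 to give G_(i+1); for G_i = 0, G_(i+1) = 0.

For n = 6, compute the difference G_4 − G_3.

0

(0) 6|_3 = 2·3 ↦ 2·4|_4 = 8 ⇒ 7
(1) 7|_4 = 4 + 3 ↦ 5 + 3|_5 = 8 ⇒ 7
(2) 7|_5 = 5 + 2 ↦ 6 + 2|_6 = 8 ⇒ 7
(3) 7|_6 = 6 + 1 ↦ 7 + 1|_7 = 8 ⇒ 7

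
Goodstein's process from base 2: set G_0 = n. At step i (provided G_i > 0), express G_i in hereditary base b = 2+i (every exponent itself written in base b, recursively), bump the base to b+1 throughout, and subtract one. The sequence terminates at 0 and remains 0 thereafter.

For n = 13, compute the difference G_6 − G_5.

G_0 = 13. HB_2(13) = 2^(2 + 1) + 2^2 + 1. Bump = 109. G_1 = 108.
G_1 = 108. HB_3(108) = 3^(3 + 1) + 3^3. Bump = 1280. G_2 = 1279.
G_2 = 1279. HB_4(1279) = 4^(4 + 1) + 3·4^3 + 3·4^2 + 3·4 + 3. Bump = 16093. G_3 = 16092.
G_3 = 16092. HB_5(16092) = 5^(5 + 1) + 3·5^3 + 3·5^2 + 3·5 + 2. Bump = 280712. G_4 = 280711.
G_4 = 280711. HB_6(280711) = 6^(6 + 1) + 3·6^3 + 3·6^2 + 3·6 + 1. Bump = 5765999. G_5 = 5765998.
G_5 = 5765998. HB_7(5765998) = 7^(7 + 1) + 3·7^3 + 3·7^2 + 3·7. Bump = 134219480. G_6 = 134219479.

128453481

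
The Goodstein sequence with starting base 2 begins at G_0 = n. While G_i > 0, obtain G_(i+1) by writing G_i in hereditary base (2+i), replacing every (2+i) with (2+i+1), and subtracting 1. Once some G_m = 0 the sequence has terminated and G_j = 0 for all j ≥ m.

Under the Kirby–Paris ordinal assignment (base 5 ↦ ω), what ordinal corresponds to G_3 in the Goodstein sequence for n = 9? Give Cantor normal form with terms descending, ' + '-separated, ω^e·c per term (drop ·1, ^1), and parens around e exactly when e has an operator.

step 0: 9 = 2^(2 + 1) + 1; sub 3 for 2: 3^(3 + 1) + 1; = 82; G_1 = 82−1 = 81
step 1: 81 = 3^(3 + 1); sub 4 for 3: 4^(4 + 1); = 1024; G_2 = 1024−1 = 1023
step 2: 1023 = 3·4^4 + 3·4^3 + 3·4^2 + 3·4 + 3; sub 5 for 4: 3·5^5 + 3·5^3 + 3·5^2 + 3·5 + 3; = 9843; G_3 = 9843−1 = 9842

ω^ω·3 + ω^3·3 + ω^2·3 + ω·3 + 2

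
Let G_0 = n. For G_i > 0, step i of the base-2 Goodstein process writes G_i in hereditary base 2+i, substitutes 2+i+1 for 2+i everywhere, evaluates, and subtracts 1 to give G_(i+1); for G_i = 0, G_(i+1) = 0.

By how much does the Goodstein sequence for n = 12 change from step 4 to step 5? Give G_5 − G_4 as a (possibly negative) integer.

5484891

[0] 12 ≡ 2^(2 + 1) + 2^2 (base 2). Lift 3: 108. −1: 107.
[1] 107 ≡ 3^(3 + 1) + 2·3^2 + 2·3 + 2 (base 3). Lift 4: 1066. −1: 1065.
[2] 1065 ≡ 4^(4 + 1) + 2·4^2 + 2·4 + 1 (base 4). Lift 5: 15686. −1: 15685.
[3] 15685 ≡ 5^(5 + 1) + 2·5^2 + 2·5 (base 5). Lift 6: 280020. −1: 280019.
[4] 280019 ≡ 6^(6 + 1) + 2·6^2 + 6 + 5 (base 6). Lift 7: 5764911. −1: 5764910.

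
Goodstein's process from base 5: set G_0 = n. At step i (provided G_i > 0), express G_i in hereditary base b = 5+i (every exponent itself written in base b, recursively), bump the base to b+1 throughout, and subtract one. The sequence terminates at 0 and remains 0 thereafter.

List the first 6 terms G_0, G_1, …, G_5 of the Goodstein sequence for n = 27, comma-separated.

27, 37, 49, 63, 69, 75

27 —HB5→ 5^2 + 2 —bump→ 6^2 + 2 = 38 —(−1)→ 37
37 —HB6→ 6^2 + 1 —bump→ 7^2 + 1 = 50 —(−1)→ 49
49 —HB7→ 7^2 —bump→ 8^2 = 64 —(−1)→ 63
63 —HB8→ 7·8 + 7 —bump→ 7·9 + 7 = 70 —(−1)→ 69
69 —HB9→ 7·9 + 6 —bump→ 7·10 + 6 = 76 —(−1)→ 75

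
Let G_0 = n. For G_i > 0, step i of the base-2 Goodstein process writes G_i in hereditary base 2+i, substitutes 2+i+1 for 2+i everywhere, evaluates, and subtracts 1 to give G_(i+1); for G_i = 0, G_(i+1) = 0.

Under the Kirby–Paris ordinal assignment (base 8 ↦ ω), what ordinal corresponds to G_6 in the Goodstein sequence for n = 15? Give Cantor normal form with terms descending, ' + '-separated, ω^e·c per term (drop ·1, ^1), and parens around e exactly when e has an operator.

ω^(ω + 1) + ω^7·7 + ω^6·7 + ω^5·7 + ω^4·7 + ω^3·7 + ω^2·7 + ω·7 + 7

[0] 15 ≡ 2^(2 + 1) + 2^2 + 2 + 1 (base 2). Lift 3: 112. −1: 111.
[1] 111 ≡ 3^(3 + 1) + 3^3 + 3 (base 3). Lift 4: 1284. −1: 1283.
[2] 1283 ≡ 4^(4 + 1) + 4^4 + 3 (base 4). Lift 5: 18753. −1: 18752.
[3] 18752 ≡ 5^(5 + 1) + 5^5 + 2 (base 5). Lift 6: 326594. −1: 326593.
[4] 326593 ≡ 6^(6 + 1) + 6^6 + 1 (base 6). Lift 7: 6588345. −1: 6588344.
[5] 6588344 ≡ 7^(7 + 1) + 7^7 (base 7). Lift 8: 150994944. −1: 150994943.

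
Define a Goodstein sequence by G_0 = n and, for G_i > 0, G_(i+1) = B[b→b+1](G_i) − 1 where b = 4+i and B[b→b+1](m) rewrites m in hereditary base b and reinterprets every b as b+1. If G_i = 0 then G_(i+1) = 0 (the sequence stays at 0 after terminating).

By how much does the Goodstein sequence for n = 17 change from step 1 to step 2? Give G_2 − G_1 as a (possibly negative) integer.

10

G_0 = 17. HB_4(17) = 4^2 + 1. Bump = 26. G_1 = 25.
G_1 = 25. HB_5(25) = 5^2. Bump = 36. G_2 = 35.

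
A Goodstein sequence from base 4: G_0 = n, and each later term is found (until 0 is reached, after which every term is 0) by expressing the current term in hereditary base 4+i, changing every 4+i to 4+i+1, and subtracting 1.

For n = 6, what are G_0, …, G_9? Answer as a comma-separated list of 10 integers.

G_0 = 6. HB_4(6) = 4 + 2. Bump = 7. G_1 = 6.
G_1 = 6. HB_5(6) = 5 + 1. Bump = 7. G_2 = 6.
G_2 = 6. HB_6(6) = 6. Bump = 7. G_3 = 6.
G_3 = 6. HB_7(6) = 6. Bump = 6. G_4 = 5.
G_4 = 5. HB_8(5) = 5. Bump = 5. G_5 = 4.
G_5 = 4. HB_9(4) = 4. Bump = 4. G_6 = 3.
G_6 = 3. HB_10(3) = 3. Bump = 3. G_7 = 2.
G_7 = 2. HB_11(2) = 2. Bump = 2. G_8 = 1.
G_8 = 1. HB_12(1) = 1. Bump = 1. G_9 = 0.

6, 6, 6, 6, 5, 4, 3, 2, 1, 0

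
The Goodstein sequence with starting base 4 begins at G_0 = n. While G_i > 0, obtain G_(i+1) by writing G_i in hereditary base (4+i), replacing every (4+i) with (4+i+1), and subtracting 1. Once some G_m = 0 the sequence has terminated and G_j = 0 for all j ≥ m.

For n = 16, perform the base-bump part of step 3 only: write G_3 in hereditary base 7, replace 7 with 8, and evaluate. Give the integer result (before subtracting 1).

i=0: 16 = 4^2 (b=4); 4→5: 5^2 = 25; 25−1 = 24
i=1: 24 = 4·5 + 4 (b=5); 5→6: 4·6 + 4 = 28; 28−1 = 27
i=2: 27 = 4·6 + 3 (b=6); 6→7: 4·7 + 3 = 31; 31−1 = 30
i=3: 30 = 4·7 + 2 (b=7); 7→8: 4·8 + 2 = 34; 34−1 = 33

34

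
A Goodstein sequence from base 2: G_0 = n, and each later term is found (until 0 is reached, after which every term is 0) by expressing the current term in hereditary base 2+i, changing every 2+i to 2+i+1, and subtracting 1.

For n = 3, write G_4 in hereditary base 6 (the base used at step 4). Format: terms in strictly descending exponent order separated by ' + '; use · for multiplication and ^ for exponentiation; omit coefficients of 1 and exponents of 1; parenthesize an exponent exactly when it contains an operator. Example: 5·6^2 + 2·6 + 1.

1

3 —HB2→ 2 + 1 —bump→ 3 + 1 = 4 —(−1)→ 3
3 —HB3→ 3 —bump→ 4 = 4 —(−1)→ 3
3 —HB4→ 3 —bump→ 3 = 3 —(−1)→ 2
2 —HB5→ 2 —bump→ 2 = 2 —(−1)→ 1
1 —HB6→ 1 —bump→ 1 = 1 —(−1)→ 0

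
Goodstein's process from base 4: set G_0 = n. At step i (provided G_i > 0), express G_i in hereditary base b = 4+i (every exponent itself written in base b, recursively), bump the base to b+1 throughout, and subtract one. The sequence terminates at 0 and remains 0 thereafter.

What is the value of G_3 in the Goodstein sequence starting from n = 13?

18

(0) 13|_4 = 3·4 + 1 ↦ 3·5 + 1|_5 = 16 ⇒ 15
(1) 15|_5 = 3·5 ↦ 3·6|_6 = 18 ⇒ 17
(2) 17|_6 = 2·6 + 5 ↦ 2·7 + 5|_7 = 19 ⇒ 18
(3) 18|_7 = 2·7 + 4 ↦ 2·8 + 4|_8 = 20 ⇒ 19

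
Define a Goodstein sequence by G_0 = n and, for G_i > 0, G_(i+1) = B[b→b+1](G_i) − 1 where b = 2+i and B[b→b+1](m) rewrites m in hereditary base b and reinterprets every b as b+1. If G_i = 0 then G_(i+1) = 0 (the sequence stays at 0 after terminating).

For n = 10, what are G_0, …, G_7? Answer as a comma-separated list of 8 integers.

10, 83, 1025, 15625, 279935, 4215754, 84073323, 1937434592

G_0 = 10. HB_2(10) = 2^(2 + 1) + 2. Bump = 84. G_1 = 83.
G_1 = 83. HB_3(83) = 3^(3 + 1) + 2. Bump = 1026. G_2 = 1025.
G_2 = 1025. HB_4(1025) = 4^(4 + 1) + 1. Bump = 15626. G_3 = 15625.
G_3 = 15625. HB_5(15625) = 5^(5 + 1). Bump = 279936. G_4 = 279935.
G_4 = 279935. HB_6(279935) = 5·6^6 + 5·6^5 + 5·6^4 + 5·6^3 + 5·6^2 + 5·6 + 5. Bump = 4215755. G_5 = 4215754.
G_5 = 4215754. HB_7(4215754) = 5·7^7 + 5·7^5 + 5·7^4 + 5·7^3 + 5·7^2 + 5·7 + 4. Bump = 84073324. G_6 = 84073323.
G_6 = 84073323. HB_8(84073323) = 5·8^8 + 5·8^5 + 5·8^4 + 5·8^3 + 5·8^2 + 5·8 + 3. Bump = 1937434593. G_7 = 1937434592.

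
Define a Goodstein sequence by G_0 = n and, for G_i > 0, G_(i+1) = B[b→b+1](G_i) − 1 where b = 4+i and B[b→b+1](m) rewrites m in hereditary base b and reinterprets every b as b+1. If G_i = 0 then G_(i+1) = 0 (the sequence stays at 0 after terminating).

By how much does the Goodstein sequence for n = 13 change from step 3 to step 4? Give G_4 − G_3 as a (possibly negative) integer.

1

i=0: 13 = 3·4 + 1 (b=4); 4→5: 3·5 + 1 = 16; 16−1 = 15
i=1: 15 = 3·5 (b=5); 5→6: 3·6 = 18; 18−1 = 17
i=2: 17 = 2·6 + 5 (b=6); 6→7: 2·7 + 5 = 19; 19−1 = 18
i=3: 18 = 2·7 + 4 (b=7); 7→8: 2·8 + 4 = 20; 20−1 = 19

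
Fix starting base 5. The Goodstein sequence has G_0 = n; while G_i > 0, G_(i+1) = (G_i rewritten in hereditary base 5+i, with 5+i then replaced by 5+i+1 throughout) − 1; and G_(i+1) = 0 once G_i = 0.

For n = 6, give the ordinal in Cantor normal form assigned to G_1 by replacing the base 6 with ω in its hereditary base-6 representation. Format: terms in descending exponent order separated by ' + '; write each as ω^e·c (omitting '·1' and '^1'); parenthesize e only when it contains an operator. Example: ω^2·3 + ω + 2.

[0] 6 ≡ 5 + 1 (base 5). Lift 6: 7. −1: 6.
[1] 6 ≡ 6 (base 6). Lift 7: 7. −1: 6.

ω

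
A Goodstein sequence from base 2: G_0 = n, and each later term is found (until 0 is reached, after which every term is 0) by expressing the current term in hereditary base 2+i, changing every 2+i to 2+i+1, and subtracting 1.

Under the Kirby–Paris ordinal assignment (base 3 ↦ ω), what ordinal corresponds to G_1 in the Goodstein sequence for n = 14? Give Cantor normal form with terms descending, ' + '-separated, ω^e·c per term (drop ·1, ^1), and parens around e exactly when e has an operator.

ω^(ω + 1) + ω^ω + 2

step 0: 14 = 2^(2 + 1) + 2^2 + 2; sub 3 for 2: 3^(3 + 1) + 3^3 + 3; = 111; G_1 = 111−1 = 110
step 1: 110 = 3^(3 + 1) + 3^3 + 2; sub 4 for 3: 4^(4 + 1) + 4^4 + 2; = 1282; G_2 = 1282−1 = 1281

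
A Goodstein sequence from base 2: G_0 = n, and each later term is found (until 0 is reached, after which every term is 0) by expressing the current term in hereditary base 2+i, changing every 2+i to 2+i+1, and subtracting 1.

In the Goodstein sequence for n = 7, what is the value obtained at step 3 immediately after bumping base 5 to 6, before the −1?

base 2: 7 = 2^2 + 2 + 1; at 3: 3^3 + 3 + 1 = 31; next = 30
base 3: 30 = 3^3 + 3; at 4: 4^4 + 4 = 260; next = 259
base 4: 259 = 4^4 + 3; at 5: 5^5 + 3 = 3128; next = 3127

46658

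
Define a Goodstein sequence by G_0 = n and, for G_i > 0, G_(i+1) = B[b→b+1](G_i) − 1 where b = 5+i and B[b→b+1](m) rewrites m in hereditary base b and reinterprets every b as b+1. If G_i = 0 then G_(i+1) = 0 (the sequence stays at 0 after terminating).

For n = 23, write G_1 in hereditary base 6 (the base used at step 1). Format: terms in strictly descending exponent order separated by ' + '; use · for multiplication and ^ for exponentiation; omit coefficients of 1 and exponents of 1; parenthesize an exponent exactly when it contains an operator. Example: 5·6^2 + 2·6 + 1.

i=0: 23 = 4·5 + 3 (b=5); 5→6: 4·6 + 3 = 27; 27−1 = 26
i=1: 26 = 4·6 + 2 (b=6); 6→7: 4·7 + 2 = 30; 30−1 = 29

4·6 + 2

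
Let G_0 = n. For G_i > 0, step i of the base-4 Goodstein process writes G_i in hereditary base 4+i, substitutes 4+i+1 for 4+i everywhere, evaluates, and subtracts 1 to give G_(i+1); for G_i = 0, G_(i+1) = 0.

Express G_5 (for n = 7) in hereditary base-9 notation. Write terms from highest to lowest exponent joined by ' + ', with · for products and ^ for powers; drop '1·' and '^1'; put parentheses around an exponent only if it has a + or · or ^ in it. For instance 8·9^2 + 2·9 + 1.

6

G_0=7  [base 4] 4 + 3  →[4↦5]→  5 + 3 = 8  −1 ⇒ G_1=7
G_1=7  [base 5] 5 + 2  →[5↦6]→  6 + 2 = 8  −1 ⇒ G_2=7
G_2=7  [base 6] 6 + 1  →[6↦7]→  7 + 1 = 8  −1 ⇒ G_3=7
G_3=7  [base 7] 7  →[7↦8]→  8 = 8  −1 ⇒ G_4=7
G_4=7  [base 8] 7  →[8↦9]→  7 = 7  −1 ⇒ G_5=6
G_5=6  [base 9] 6  →[9↦10]→  6 = 6  −1 ⇒ G_6=5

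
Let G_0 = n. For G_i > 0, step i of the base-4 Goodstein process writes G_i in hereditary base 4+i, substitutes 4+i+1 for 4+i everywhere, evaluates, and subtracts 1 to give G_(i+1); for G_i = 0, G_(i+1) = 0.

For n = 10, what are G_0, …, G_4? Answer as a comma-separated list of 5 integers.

10, 11, 12, 13, 13

[0] 10 ≡ 2·4 + 2 (base 4). Lift 5: 12. −1: 11.
[1] 11 ≡ 2·5 + 1 (base 5). Lift 6: 13. −1: 12.
[2] 12 ≡ 2·6 (base 6). Lift 7: 14. −1: 13.
[3] 13 ≡ 7 + 6 (base 7). Lift 8: 14. −1: 13.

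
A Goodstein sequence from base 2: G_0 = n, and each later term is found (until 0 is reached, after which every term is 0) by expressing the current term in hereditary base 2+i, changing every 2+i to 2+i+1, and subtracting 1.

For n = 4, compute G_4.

83

i=0: 4 = 2^2 (b=2); 2→3: 3^3 = 27; 27−1 = 26
i=1: 26 = 2·3^2 + 2·3 + 2 (b=3); 3→4: 2·4^2 + 2·4 + 2 = 42; 42−1 = 41
i=2: 41 = 2·4^2 + 2·4 + 1 (b=4); 4→5: 2·5^2 + 2·5 + 1 = 61; 61−1 = 60
i=3: 60 = 2·5^2 + 2·5 (b=5); 5→6: 2·6^2 + 2·6 = 84; 84−1 = 83
i=4: 83 = 2·6^2 + 6 + 5 (b=6); 6→7: 2·7^2 + 7 + 5 = 110; 110−1 = 109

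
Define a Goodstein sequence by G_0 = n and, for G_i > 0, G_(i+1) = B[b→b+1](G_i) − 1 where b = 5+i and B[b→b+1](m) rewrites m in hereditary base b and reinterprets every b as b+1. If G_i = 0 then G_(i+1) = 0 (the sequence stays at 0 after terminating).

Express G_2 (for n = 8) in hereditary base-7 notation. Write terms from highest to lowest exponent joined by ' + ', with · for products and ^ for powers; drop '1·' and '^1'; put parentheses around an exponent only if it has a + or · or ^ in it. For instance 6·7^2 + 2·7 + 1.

base 5: 8 = 5 + 3; at 6: 6 + 3 = 9; next = 8
base 6: 8 = 6 + 2; at 7: 7 + 2 = 9; next = 8
base 7: 8 = 7 + 1; at 8: 8 + 1 = 9; next = 8

7 + 1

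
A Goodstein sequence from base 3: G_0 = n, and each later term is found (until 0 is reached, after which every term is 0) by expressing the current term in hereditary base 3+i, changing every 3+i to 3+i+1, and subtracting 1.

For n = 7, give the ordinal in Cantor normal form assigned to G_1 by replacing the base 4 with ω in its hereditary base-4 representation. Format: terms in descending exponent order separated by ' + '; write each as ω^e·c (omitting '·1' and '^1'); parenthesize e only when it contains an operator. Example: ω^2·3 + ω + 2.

ω·2

(0) 7|_3 = 2·3 + 1 ↦ 2·4 + 1|_4 = 9 ⇒ 8
(1) 8|_4 = 2·4 ↦ 2·5|_5 = 10 ⇒ 9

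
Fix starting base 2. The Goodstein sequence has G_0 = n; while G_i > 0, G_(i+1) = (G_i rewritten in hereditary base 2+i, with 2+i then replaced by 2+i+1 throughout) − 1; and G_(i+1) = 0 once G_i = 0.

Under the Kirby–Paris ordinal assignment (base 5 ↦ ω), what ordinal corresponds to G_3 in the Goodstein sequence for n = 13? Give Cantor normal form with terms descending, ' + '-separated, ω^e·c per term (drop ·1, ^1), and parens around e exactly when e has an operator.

ω^(ω + 1) + ω^3·3 + ω^2·3 + ω·3 + 2

G_0=13  [base 2] 2^(2 + 1) + 2^2 + 1  →[2↦3]→  3^(3 + 1) + 3^3 + 1 = 109  −1 ⇒ G_1=108
G_1=108  [base 3] 3^(3 + 1) + 3^3  →[3↦4]→  4^(4 + 1) + 4^4 = 1280  −1 ⇒ G_2=1279
G_2=1279  [base 4] 4^(4 + 1) + 3·4^3 + 3·4^2 + 3·4 + 3  →[4↦5]→  5^(5 + 1) + 3·5^3 + 3·5^2 + 3·5 + 3 = 16093  −1 ⇒ G_3=16092
G_3=16092  [base 5] 5^(5 + 1) + 3·5^3 + 3·5^2 + 3·5 + 2  →[5↦6]→  6^(6 + 1) + 3·6^3 + 3·6^2 + 3·6 + 2 = 280712  −1 ⇒ G_4=280711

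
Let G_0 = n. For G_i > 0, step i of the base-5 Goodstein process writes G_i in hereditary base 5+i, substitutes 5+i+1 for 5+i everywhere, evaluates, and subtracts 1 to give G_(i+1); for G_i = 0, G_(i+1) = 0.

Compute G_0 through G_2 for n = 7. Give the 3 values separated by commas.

G_0=7  [base 5] 5 + 2  →[5↦6]→  6 + 2 = 8  −1 ⇒ G_1=7
G_1=7  [base 6] 6 + 1  →[6↦7]→  7 + 1 = 8  −1 ⇒ G_2=7

7, 7, 7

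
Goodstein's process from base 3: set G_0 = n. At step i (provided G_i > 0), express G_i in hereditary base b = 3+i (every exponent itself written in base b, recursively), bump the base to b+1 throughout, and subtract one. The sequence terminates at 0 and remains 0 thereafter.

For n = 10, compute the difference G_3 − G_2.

step 0: 10 = 3^2 + 1; sub 4 for 3: 4^2 + 1; = 17; G_1 = 17−1 = 16
step 1: 16 = 4^2; sub 5 for 4: 5^2; = 25; G_2 = 25−1 = 24
step 2: 24 = 4·5 + 4; sub 6 for 5: 4·6 + 4; = 28; G_3 = 28−1 = 27

3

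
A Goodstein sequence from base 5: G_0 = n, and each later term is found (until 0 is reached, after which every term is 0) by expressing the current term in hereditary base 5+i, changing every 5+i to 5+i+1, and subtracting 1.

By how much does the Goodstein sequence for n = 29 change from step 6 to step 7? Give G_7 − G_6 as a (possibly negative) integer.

8

[0] 29 ≡ 5^2 + 4 (base 5). Lift 6: 40. −1: 39.
[1] 39 ≡ 6^2 + 3 (base 6). Lift 7: 52. −1: 51.
[2] 51 ≡ 7^2 + 2 (base 7). Lift 8: 66. −1: 65.
[3] 65 ≡ 8^2 + 1 (base 8). Lift 9: 82. −1: 81.
[4] 81 ≡ 9^2 (base 9). Lift 10: 100. −1: 99.
[5] 99 ≡ 9·10 + 9 (base 10). Lift 11: 108. −1: 107.
[6] 107 ≡ 9·11 + 8 (base 11). Lift 12: 116. −1: 115.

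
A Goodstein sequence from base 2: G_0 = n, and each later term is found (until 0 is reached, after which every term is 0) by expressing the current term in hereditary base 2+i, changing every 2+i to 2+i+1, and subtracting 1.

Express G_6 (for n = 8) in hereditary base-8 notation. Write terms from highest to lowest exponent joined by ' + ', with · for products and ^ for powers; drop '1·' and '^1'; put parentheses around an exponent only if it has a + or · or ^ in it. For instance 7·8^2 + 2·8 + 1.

2·8^8 + 2·8^2 + 8 + 3

(0) 8|_2 = 2^(2 + 1) ↦ 3^(3 + 1)|_3 = 81 ⇒ 80
(1) 80|_3 = 2·3^3 + 2·3^2 + 2·3 + 2 ↦ 2·4^4 + 2·4^2 + 2·4 + 2|_4 = 554 ⇒ 553
(2) 553|_4 = 2·4^4 + 2·4^2 + 2·4 + 1 ↦ 2·5^5 + 2·5^2 + 2·5 + 1|_5 = 6311 ⇒ 6310
(3) 6310|_5 = 2·5^5 + 2·5^2 + 2·5 ↦ 2·6^6 + 2·6^2 + 2·6|_6 = 93396 ⇒ 93395
(4) 93395|_6 = 2·6^6 + 2·6^2 + 6 + 5 ↦ 2·7^7 + 2·7^2 + 7 + 5|_7 = 1647196 ⇒ 1647195
(5) 1647195|_7 = 2·7^7 + 2·7^2 + 7 + 4 ↦ 2·8^8 + 2·8^2 + 8 + 4|_8 = 33554572 ⇒ 33554571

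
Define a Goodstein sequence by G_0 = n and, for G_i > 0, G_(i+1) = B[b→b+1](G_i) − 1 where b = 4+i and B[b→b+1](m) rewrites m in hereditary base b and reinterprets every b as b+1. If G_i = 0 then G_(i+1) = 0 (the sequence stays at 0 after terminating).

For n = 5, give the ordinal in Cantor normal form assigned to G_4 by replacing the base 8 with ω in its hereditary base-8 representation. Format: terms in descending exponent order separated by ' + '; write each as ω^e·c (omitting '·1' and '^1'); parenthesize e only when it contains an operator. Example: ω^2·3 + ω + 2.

G_0 = 5. HB_4(5) = 4 + 1. Bump = 6. G_1 = 5.
G_1 = 5. HB_5(5) = 5. Bump = 6. G_2 = 5.
G_2 = 5. HB_6(5) = 5. Bump = 5. G_3 = 4.
G_3 = 4. HB_7(4) = 4. Bump = 4. G_4 = 3.

3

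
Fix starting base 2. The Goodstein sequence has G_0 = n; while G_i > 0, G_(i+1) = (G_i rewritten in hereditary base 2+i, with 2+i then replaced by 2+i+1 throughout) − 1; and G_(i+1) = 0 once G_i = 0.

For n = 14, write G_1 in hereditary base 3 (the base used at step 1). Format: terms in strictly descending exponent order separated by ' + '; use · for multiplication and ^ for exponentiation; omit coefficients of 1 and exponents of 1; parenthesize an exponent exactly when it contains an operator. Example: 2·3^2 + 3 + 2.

3^(3 + 1) + 3^3 + 2

step 0: 14 = 2^(2 + 1) + 2^2 + 2; sub 3 for 2: 3^(3 + 1) + 3^3 + 3; = 111; G_1 = 111−1 = 110
step 1: 110 = 3^(3 + 1) + 3^3 + 2; sub 4 for 3: 4^(4 + 1) + 4^4 + 2; = 1282; G_2 = 1282−1 = 1281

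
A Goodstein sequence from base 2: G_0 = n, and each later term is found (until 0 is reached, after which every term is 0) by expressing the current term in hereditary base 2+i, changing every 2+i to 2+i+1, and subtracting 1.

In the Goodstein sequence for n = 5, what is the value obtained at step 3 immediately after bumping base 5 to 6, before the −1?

[0] 5 ≡ 2^2 + 1 (base 2). Lift 3: 28. −1: 27.
[1] 27 ≡ 3^3 (base 3). Lift 4: 256. −1: 255.
[2] 255 ≡ 3·4^3 + 3·4^2 + 3·4 + 3 (base 4). Lift 5: 468. −1: 467.
[3] 467 ≡ 3·5^3 + 3·5^2 + 3·5 + 2 (base 5). Lift 6: 776. −1: 775.

776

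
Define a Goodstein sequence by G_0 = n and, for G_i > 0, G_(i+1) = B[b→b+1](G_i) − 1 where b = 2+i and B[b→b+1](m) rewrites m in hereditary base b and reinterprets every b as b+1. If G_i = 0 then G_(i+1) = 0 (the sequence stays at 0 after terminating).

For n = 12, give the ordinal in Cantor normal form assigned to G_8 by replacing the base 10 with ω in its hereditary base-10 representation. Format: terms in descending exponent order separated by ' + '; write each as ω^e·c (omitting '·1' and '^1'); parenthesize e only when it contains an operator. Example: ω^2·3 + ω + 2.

ω^(ω + 1) + ω^2·2 + ω + 1

12 —HB2→ 2^(2 + 1) + 2^2 —bump→ 3^(3 + 1) + 3^3 = 108 —(−1)→ 107
107 —HB3→ 3^(3 + 1) + 2·3^2 + 2·3 + 2 —bump→ 4^(4 + 1) + 2·4^2 + 2·4 + 2 = 1066 —(−1)→ 1065
1065 —HB4→ 4^(4 + 1) + 2·4^2 + 2·4 + 1 —bump→ 5^(5 + 1) + 2·5^2 + 2·5 + 1 = 15686 —(−1)→ 15685
15685 —HB5→ 5^(5 + 1) + 2·5^2 + 2·5 —bump→ 6^(6 + 1) + 2·6^2 + 2·6 = 280020 —(−1)→ 280019
280019 —HB6→ 6^(6 + 1) + 2·6^2 + 6 + 5 —bump→ 7^(7 + 1) + 2·7^2 + 7 + 5 = 5764911 —(−1)→ 5764910
5764910 —HB7→ 7^(7 + 1) + 2·7^2 + 7 + 4 —bump→ 8^(8 + 1) + 2·8^2 + 8 + 4 = 134217868 —(−1)→ 134217867
134217867 —HB8→ 8^(8 + 1) + 2·8^2 + 8 + 3 —bump→ 9^(9 + 1) + 2·9^2 + 9 + 3 = 3486784575 —(−1)→ 3486784574
3486784574 —HB9→ 9^(9 + 1) + 2·9^2 + 9 + 2 —bump→ 10^(10 + 1) + 2·10^2 + 10 + 2 = 100000000212 —(−1)→ 100000000211
100000000211 —HB10→ 10^(10 + 1) + 2·10^2 + 10 + 1 —bump→ 11^(11 + 1) + 2·11^2 + 11 + 1 = 3138428376975 —(−1)→ 3138428376974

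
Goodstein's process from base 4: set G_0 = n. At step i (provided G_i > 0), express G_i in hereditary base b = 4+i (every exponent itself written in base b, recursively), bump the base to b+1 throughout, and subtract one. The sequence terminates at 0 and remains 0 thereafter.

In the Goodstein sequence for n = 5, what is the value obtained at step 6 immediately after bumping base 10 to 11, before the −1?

1

[0] 5 ≡ 4 + 1 (base 4). Lift 5: 6. −1: 5.
[1] 5 ≡ 5 (base 5). Lift 6: 6. −1: 5.
[2] 5 ≡ 5 (base 6). Lift 7: 5. −1: 4.
[3] 4 ≡ 4 (base 7). Lift 8: 4. −1: 3.
[4] 3 ≡ 3 (base 8). Lift 9: 3. −1: 2.
[5] 2 ≡ 2 (base 9). Lift 10: 2. −1: 1.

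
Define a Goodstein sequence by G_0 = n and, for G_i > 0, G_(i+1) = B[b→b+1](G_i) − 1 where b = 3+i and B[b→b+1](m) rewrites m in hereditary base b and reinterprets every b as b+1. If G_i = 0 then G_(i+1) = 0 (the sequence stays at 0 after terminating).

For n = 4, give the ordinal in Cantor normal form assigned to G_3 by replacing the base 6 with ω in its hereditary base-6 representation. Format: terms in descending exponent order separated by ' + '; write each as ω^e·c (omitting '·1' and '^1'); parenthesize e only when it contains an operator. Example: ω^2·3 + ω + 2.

G_0=4  [base 3] 3 + 1  →[3↦4]→  4 + 1 = 5  −1 ⇒ G_1=4
G_1=4  [base 4] 4  →[4↦5]→  5 = 5  −1 ⇒ G_2=4
G_2=4  [base 5] 4  →[5↦6]→  4 = 4  −1 ⇒ G_3=3
G_3=3  [base 6] 3  →[6↦7]→  3 = 3  −1 ⇒ G_4=2

3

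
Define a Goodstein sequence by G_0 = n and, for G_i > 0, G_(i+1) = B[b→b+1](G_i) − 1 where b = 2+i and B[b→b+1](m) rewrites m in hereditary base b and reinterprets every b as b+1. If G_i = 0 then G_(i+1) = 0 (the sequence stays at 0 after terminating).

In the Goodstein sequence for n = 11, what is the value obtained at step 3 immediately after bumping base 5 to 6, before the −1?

[0] 11 ≡ 2^(2 + 1) + 2 + 1 (base 2). Lift 3: 85. −1: 84.
[1] 84 ≡ 3^(3 + 1) + 3 (base 3). Lift 4: 1028. −1: 1027.
[2] 1027 ≡ 4^(4 + 1) + 3 (base 4). Lift 5: 15628. −1: 15627.
[3] 15627 ≡ 5^(5 + 1) + 2 (base 5). Lift 6: 279938. −1: 279937.

279938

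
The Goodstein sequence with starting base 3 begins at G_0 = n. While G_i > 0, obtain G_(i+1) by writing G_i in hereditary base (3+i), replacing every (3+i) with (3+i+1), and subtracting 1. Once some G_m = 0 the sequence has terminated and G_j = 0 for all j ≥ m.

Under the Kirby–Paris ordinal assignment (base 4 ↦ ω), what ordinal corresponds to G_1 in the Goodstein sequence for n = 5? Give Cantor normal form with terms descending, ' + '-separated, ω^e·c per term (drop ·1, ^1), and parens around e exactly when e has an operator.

G_0=5  [base 3] 3 + 2  →[3↦4]→  4 + 2 = 6  −1 ⇒ G_1=5
G_1=5  [base 4] 4 + 1  →[4↦5]→  5 + 1 = 6  −1 ⇒ G_2=5

ω + 1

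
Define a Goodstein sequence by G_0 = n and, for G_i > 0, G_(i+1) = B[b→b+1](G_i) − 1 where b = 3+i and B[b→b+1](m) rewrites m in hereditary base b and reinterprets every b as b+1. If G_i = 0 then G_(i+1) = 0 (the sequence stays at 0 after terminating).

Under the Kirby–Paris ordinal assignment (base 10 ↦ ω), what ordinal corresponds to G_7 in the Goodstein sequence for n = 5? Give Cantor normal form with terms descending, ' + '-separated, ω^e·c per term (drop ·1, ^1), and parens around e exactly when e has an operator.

1

[0] 5 ≡ 3 + 2 (base 3). Lift 4: 6. −1: 5.
[1] 5 ≡ 4 + 1 (base 4). Lift 5: 6. −1: 5.
[2] 5 ≡ 5 (base 5). Lift 6: 6. −1: 5.
[3] 5 ≡ 5 (base 6). Lift 7: 5. −1: 4.
[4] 4 ≡ 4 (base 7). Lift 8: 4. −1: 3.
[5] 3 ≡ 3 (base 8). Lift 9: 3. −1: 2.
[6] 2 ≡ 2 (base 9). Lift 10: 2. −1: 1.
[7] 1 ≡ 1 (base 10). Lift 11: 1. −1: 0.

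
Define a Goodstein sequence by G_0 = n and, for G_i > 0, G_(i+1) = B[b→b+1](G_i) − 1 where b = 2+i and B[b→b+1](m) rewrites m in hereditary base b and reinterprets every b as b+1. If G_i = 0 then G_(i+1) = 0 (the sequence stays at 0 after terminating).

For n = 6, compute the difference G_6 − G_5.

i=0: 6 = 2^2 + 2 (b=2); 2→3: 3^3 + 3 = 30; 30−1 = 29
i=1: 29 = 3^3 + 2 (b=3); 3→4: 4^4 + 2 = 258; 258−1 = 257
i=2: 257 = 4^4 + 1 (b=4); 4→5: 5^5 + 1 = 3126; 3126−1 = 3125
i=3: 3125 = 5^5 (b=5); 5→6: 6^6 = 46656; 46656−1 = 46655
i=4: 46655 = 5·6^5 + 5·6^4 + 5·6^3 + 5·6^2 + 5·6 + 5 (b=6); 6→7: 5·7^5 + 5·7^4 + 5·7^3 + 5·7^2 + 5·7 + 5 = 98040; 98040−1 = 98039
i=5: 98039 = 5·7^5 + 5·7^4 + 5·7^3 + 5·7^2 + 5·7 + 4 (b=7); 7→8: 5·8^5 + 5·8^4 + 5·8^3 + 5·8^2 + 5·8 + 4 = 187244; 187244−1 = 187243

89204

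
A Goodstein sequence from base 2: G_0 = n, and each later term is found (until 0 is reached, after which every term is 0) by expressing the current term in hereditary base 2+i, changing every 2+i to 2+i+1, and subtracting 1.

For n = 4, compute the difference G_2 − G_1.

15

step 0: 4 = 2^2; sub 3 for 2: 3^3; = 27; G_1 = 27−1 = 26
step 1: 26 = 2·3^2 + 2·3 + 2; sub 4 for 3: 2·4^2 + 2·4 + 2; = 42; G_2 = 42−1 = 41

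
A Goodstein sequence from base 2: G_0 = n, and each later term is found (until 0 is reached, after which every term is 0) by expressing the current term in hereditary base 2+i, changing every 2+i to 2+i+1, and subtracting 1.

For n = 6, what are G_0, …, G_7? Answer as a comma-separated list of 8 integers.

6, 29, 257, 3125, 46655, 98039, 187243, 332147

step 0: 6 = 2^2 + 2; sub 3 for 2: 3^3 + 3; = 30; G_1 = 30−1 = 29
step 1: 29 = 3^3 + 2; sub 4 for 3: 4^4 + 2; = 258; G_2 = 258−1 = 257
step 2: 257 = 4^4 + 1; sub 5 for 4: 5^5 + 1; = 3126; G_3 = 3126−1 = 3125
step 3: 3125 = 5^5; sub 6 for 5: 6^6; = 46656; G_4 = 46656−1 = 46655
step 4: 46655 = 5·6^5 + 5·6^4 + 5·6^3 + 5·6^2 + 5·6 + 5; sub 7 for 6: 5·7^5 + 5·7^4 + 5·7^3 + 5·7^2 + 5·7 + 5; = 98040; G_5 = 98040−1 = 98039
step 5: 98039 = 5·7^5 + 5·7^4 + 5·7^3 + 5·7^2 + 5·7 + 4; sub 8 for 7: 5·8^5 + 5·8^4 + 5·8^3 + 5·8^2 + 5·8 + 4; = 187244; G_6 = 187244−1 = 187243
step 6: 187243 = 5·8^5 + 5·8^4 + 5·8^3 + 5·8^2 + 5·8 + 3; sub 9 for 8: 5·9^5 + 5·9^4 + 5·9^3 + 5·9^2 + 5·9 + 3; = 332148; G_7 = 332148−1 = 332147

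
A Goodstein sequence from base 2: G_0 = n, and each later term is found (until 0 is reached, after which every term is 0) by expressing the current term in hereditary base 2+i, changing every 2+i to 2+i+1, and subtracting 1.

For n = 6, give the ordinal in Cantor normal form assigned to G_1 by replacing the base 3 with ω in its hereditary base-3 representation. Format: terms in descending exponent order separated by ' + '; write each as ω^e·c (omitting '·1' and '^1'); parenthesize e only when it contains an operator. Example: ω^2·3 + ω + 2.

ω^ω + 2

6 —HB2→ 2^2 + 2 —bump→ 3^3 + 3 = 30 —(−1)→ 29
29 —HB3→ 3^3 + 2 —bump→ 4^4 + 2 = 258 —(−1)→ 257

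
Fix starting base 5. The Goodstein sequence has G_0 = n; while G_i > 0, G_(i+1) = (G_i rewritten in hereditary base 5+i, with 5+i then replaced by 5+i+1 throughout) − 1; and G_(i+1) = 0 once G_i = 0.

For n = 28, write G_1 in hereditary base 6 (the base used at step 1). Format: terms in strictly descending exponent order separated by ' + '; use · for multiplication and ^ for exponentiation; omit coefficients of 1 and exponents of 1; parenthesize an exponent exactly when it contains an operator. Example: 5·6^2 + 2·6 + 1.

[0] 28 ≡ 5^2 + 3 (base 5). Lift 6: 39. −1: 38.
[1] 38 ≡ 6^2 + 2 (base 6). Lift 7: 51. −1: 50.

6^2 + 2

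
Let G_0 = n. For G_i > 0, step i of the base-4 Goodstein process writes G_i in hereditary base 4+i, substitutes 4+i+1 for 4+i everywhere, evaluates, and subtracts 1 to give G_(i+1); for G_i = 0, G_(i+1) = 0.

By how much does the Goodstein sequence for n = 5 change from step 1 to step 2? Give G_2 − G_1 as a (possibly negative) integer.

G_0=5  [base 4] 4 + 1  →[4↦5]→  5 + 1 = 6  −1 ⇒ G_1=5
G_1=5  [base 5] 5  →[5↦6]→  6 = 6  −1 ⇒ G_2=5

0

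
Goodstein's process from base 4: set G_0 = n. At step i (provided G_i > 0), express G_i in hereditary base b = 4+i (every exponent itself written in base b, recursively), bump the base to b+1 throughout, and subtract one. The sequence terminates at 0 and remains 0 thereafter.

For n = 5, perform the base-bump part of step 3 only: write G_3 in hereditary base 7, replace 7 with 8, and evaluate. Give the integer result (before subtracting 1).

(0) 5|_4 = 4 + 1 ↦ 5 + 1|_5 = 6 ⇒ 5
(1) 5|_5 = 5 ↦ 6|_6 = 6 ⇒ 5
(2) 5|_6 = 5 ↦ 5|_7 = 5 ⇒ 4
(3) 4|_7 = 4 ↦ 4|_8 = 4 ⇒ 3

4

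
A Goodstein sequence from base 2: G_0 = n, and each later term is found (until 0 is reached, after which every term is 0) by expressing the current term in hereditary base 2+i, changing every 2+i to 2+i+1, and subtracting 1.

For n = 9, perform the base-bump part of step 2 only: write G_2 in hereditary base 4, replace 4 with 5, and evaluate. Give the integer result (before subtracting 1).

9843

G_0=9  [base 2] 2^(2 + 1) + 1  →[2↦3]→  3^(3 + 1) + 1 = 82  −1 ⇒ G_1=81
G_1=81  [base 3] 3^(3 + 1)  →[3↦4]→  4^(4 + 1) = 1024  −1 ⇒ G_2=1023
G_2=1023  [base 4] 3·4^4 + 3·4^3 + 3·4^2 + 3·4 + 3  →[4↦5]→  3·5^5 + 3·5^3 + 3·5^2 + 3·5 + 3 = 9843  −1 ⇒ G_3=9842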